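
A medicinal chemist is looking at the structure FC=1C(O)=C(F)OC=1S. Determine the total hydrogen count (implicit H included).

Walk through each heavy atom and fill implicit hydrogens from standard valence (C 4, N 3, O 2, S 2, halogen 1):
  atom 1: F (halogen, monovalent) → 0 H
  atom 2: C, bond orders sum to 4 (valence 4) → 0 H
  atom 3: C, bond orders sum to 4 (valence 4) → 0 H
  atom 4: O, bond orders sum to 1 (valence 2) → 1 H
  atom 5: C, bond orders sum to 4 (valence 4) → 0 H
  atom 6: F (halogen, monovalent) → 0 H
  atom 7: O, bond orders sum to 2 (valence 2) → 0 H
  atom 8: C, bond orders sum to 4 (valence 4) → 0 H
  atom 9: S, bond orders sum to 1 (valence 2) → 1 H
Total hydrogens: 2.

2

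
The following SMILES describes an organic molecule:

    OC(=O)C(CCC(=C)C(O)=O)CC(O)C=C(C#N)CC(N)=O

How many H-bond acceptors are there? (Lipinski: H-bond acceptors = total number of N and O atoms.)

N atoms: 2; O atoms: 6.
Lipinski HBA = 2 + 6 = 8.

8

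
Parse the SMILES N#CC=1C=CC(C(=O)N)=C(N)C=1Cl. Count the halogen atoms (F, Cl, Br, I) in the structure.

Halogen atoms appear at heavy-atom position 13 (1×Cl).
Other groups present: 1 amide, 1 nitrile, 1 primary amine.
Halogen count: 1.

1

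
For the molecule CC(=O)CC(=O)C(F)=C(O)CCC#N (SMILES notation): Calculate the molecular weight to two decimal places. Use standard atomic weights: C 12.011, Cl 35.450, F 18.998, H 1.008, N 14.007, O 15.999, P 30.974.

First, the molecular formula is C9H10FNO3 (counting implicit H from valence).
  C: 9 × 12.011 = 108.099
  F: 1 × 18.998 = 18.998
  H: 10 × 1.008 = 10.080
  N: 1 × 14.007 = 14.007
  O: 3 × 15.999 = 47.997
Sum: 9×12.011 + 1×18.998 + 10×1.008 + 1×14.007 + 3×15.999 = 199.181 → 199.18 g/mol.

199.18 g/mol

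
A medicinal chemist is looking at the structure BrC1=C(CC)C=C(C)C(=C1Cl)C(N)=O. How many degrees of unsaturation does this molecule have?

5

Molecular formula: C10H11BrClNO.
DoU = (2C + 2 + N − H − X) / 2, where X is the halogen count and O/S are ignored.
    = (2·10 + 2 + 1 − 11 − 2) / 2 = 10 / 2 = 5.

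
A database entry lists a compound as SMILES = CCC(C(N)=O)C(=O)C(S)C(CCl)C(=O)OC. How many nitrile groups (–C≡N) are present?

0

Scan the SMILES for the nitrile motif — none present.
Groups that are present: 1 amide, 1 ester, 1 ketone, 1 thiol.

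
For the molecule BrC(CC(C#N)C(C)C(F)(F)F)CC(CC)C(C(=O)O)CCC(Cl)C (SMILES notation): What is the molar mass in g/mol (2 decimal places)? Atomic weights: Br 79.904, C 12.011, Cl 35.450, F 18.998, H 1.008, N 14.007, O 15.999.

First, the molecular formula is C17H26BrClF3NO2 (counting implicit H from valence).
  Br: 1 × 79.904 = 79.904
  C: 17 × 12.011 = 204.187
  Cl: 1 × 35.450 = 35.450
  F: 3 × 18.998 = 56.994
  H: 26 × 1.008 = 26.208
  N: 1 × 14.007 = 14.007
  O: 2 × 15.999 = 31.998
Sum: 1×79.904 + 17×12.011 + 1×35.450 + 3×18.998 + 26×1.008 + 1×14.007 + 2×15.999 = 448.748 → 448.75 g/mol.

448.75 g/mol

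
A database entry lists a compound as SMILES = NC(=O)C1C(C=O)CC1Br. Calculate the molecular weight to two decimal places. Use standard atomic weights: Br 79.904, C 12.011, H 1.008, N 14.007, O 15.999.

206.04 g/mol

First, the molecular formula is C6H8BrNO2 (counting implicit H from valence).
  Br: 1 × 79.904 = 79.904
  C: 6 × 12.011 = 72.066
  H: 8 × 1.008 = 8.064
  N: 1 × 14.007 = 14.007
  O: 2 × 15.999 = 31.998
Sum: 1×79.904 + 6×12.011 + 8×1.008 + 1×14.007 + 2×15.999 = 206.039 → 206.04 g/mol.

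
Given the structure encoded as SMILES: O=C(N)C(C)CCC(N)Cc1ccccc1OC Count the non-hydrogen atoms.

Every atom symbol written in the SMILES (organic subset) is one heavy atom; implicit H are not written.
Heavy atoms by element → C:14, N:2, O:2.
Total: 18.

18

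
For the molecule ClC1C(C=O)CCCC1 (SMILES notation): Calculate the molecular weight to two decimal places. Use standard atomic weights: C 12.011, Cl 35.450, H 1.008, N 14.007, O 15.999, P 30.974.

146.61 g/mol

First, the molecular formula is C7H11ClO (counting implicit H from valence).
  C: 7 × 12.011 = 84.077
  Cl: 1 × 35.450 = 35.450
  H: 11 × 1.008 = 11.088
  O: 1 × 15.999 = 15.999
Sum: 7×12.011 + 1×35.450 + 11×1.008 + 1×15.999 = 146.614 → 146.61 g/mol.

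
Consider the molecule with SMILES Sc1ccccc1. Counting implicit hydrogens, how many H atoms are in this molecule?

6

Walk through each heavy atom and fill implicit hydrogens from standard valence (C 4, N 3, O 2, S 2, halogen 1); for lowercase aromatic atoms, an aromatic c carries 1 H when it has two neighbours and 0 H with three, and aromatic n carries 0 H:
  atom 1: S, bond orders sum to 1 (valence 2) → 1 H
  atom 2: aromatic c, 3 neighbours → 0 H
  atom 3: aromatic c, 2 neighbours → 1 H
  atom 4: aromatic c, 2 neighbours → 1 H
  atom 5: aromatic c, 2 neighbours → 1 H
  atom 6: aromatic c, 2 neighbours → 1 H
  atom 7: aromatic c, 2 neighbours → 1 H
Total hydrogens: 6.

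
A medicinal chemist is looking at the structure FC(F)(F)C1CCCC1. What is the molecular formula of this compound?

Walk through each heavy atom and fill implicit hydrogens from standard valence (C 4, N 3, O 2, S 2, halogen 1):
  atom 1: F (halogen, monovalent) → 0 H
  atom 2: C, bond orders sum to 4 (valence 4) → 0 H
  atom 3: F (halogen, monovalent) → 0 H
  atom 4: F (halogen, monovalent) → 0 H
  atom 5: C, bond orders sum to 3 (valence 4) → 1 H
  atom 6: C, bond orders sum to 2 (valence 4) → 2 H
  atom 7: C, bond orders sum to 2 (valence 4) → 2 H
  atom 8: C, bond orders sum to 2 (valence 4) → 2 H
  atom 9: C, bond orders sum to 2 (valence 4) → 2 H
Totals → C:6, H:9, F:3.
In Hill order: C6H9F3.

C6H9F3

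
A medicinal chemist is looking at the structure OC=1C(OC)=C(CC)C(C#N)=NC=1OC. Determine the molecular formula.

Walk through each heavy atom and fill implicit hydrogens from standard valence (C 4, N 3, O 2, S 2, halogen 1):
  atom 1: O, bond orders sum to 1 (valence 2) → 1 H
  atom 2: C, bond orders sum to 4 (valence 4) → 0 H
  atom 3: C, bond orders sum to 4 (valence 4) → 0 H
  atom 4: O, bond orders sum to 2 (valence 2) → 0 H
  atom 5: C, bond orders sum to 1 (valence 4) → 3 H
  atom 6: C, bond orders sum to 4 (valence 4) → 0 H
  atom 7: C, bond orders sum to 2 (valence 4) → 2 H
  atom 8: C, bond orders sum to 1 (valence 4) → 3 H
  atom 9: C, bond orders sum to 4 (valence 4) → 0 H
  atom 10: C, bond orders sum to 4 (valence 4) → 0 H
  atom 11: N, bond orders sum to 3 (valence 3) → 0 H
  atom 12: N, bond orders sum to 3 (valence 3) → 0 H
  atom 13: C, bond orders sum to 4 (valence 4) → 0 H
  atom 14: O, bond orders sum to 2 (valence 2) → 0 H
  atom 15: C, bond orders sum to 1 (valence 4) → 3 H
Totals → C:10, H:12, N:2, O:3.
In Hill order: C10H12N2O3.

C10H12N2O3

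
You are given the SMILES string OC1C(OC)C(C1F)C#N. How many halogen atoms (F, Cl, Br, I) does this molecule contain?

Halogen atoms appear at heavy-atom position 8 (1×F).
Other groups present: 1 ether, 1 hydroxyl, 1 nitrile.
Halogen count: 1.

1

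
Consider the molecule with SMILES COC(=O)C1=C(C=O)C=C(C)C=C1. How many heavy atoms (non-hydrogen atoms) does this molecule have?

Every atom symbol written in the SMILES (organic subset) is one heavy atom; implicit H are not written.
Heavy atoms by element → C:10, O:3.
Total: 13.

13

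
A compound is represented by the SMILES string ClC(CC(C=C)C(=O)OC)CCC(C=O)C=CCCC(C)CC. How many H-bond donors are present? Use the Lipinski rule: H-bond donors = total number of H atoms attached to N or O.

Donors: find every N or O and count the H atoms it carries.
  atom 8 (O): bond orders sum to 2 → 0 H
  atom 9 (O): bond orders sum to 2 → 0 H
  atom 15 (O): bond orders sum to 2 → 0 H
Lipinski HBD = 0.

0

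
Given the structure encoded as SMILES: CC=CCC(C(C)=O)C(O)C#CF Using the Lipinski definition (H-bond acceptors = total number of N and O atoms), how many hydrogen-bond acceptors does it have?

N atoms: 0; O atoms: 2.
Lipinski HBA = 0 + 2 = 2.

2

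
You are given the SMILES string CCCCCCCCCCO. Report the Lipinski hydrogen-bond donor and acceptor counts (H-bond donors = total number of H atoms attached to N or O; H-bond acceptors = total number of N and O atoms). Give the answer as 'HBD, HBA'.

1, 1

Donors: find every N or O and count the H atoms it carries.
  atom 11 (O): bond orders sum to 1 → 1 H
Lipinski HBD = 1.
Acceptors: N atoms = 0, O atoms = 1 → HBA = 1.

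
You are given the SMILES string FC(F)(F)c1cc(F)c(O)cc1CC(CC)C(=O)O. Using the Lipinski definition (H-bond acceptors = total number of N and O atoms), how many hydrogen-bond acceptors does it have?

3

N atoms: 0; O atoms: 3.
Lipinski HBA = 0 + 3 = 3.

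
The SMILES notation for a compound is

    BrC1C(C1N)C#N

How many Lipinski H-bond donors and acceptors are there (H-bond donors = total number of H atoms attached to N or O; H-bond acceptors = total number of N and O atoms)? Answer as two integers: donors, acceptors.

2, 2

Donors: find every N or O and count the H atoms it carries.
  atom 5 (N): bond orders sum to 1 → 2 H
  atom 7 (N): bond orders sum to 3 → 0 H
Lipinski HBD = 2.
Acceptors: N atoms = 2, O atoms = 0 → HBA = 2.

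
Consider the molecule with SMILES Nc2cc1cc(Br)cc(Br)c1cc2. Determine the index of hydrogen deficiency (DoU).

Molecular formula: C10H7Br2N.
DoU = (2C + 2 + N − H − X) / 2, where X is the halogen count and O/S are ignored.
    = (2·10 + 2 + 1 − 7 − 2) / 2 = 14 / 2 = 7.

7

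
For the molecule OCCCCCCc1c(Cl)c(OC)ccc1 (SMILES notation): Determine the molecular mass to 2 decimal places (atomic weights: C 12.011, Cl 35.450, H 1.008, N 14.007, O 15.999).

First, the molecular formula is C13H19ClO2 (counting implicit H from valence).
  C: 13 × 12.011 = 156.143
  Cl: 1 × 35.450 = 35.450
  H: 19 × 1.008 = 19.152
  O: 2 × 15.999 = 31.998
Sum: 13×12.011 + 1×35.450 + 19×1.008 + 2×15.999 = 242.743 → 242.74 g/mol.

242.74 g/mol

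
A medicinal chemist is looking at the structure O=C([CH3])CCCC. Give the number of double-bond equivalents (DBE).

1

Degree of unsaturation = (number of rings) + (number of π bonds).
Ring closures in the SMILES: 0.
π bonds: 1 double bond (each 1 DoU) → 1 DoU from unsaturation.
Total DoU = 0 + 1 = 1.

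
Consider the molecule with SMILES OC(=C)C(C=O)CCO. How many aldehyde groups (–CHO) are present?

1

The aldehyde motif appears at heavy-atom position 5 in the SMILES.
Other groups present: 1 alkene, 2 hydroxyl.
Aldehyde count: 1.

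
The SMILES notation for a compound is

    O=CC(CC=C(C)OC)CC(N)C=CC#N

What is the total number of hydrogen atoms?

Walk through each heavy atom and fill implicit hydrogens from standard valence (C 4, N 3, O 2, S 2, halogen 1):
  atom 1: O, bond orders sum to 2 (valence 2) → 0 H
  atom 2: C, bond orders sum to 3 (valence 4) → 1 H
  atom 3: C, bond orders sum to 3 (valence 4) → 1 H
  atom 4: C, bond orders sum to 2 (valence 4) → 2 H
  atom 5: C, bond orders sum to 3 (valence 4) → 1 H
  atom 6: C, bond orders sum to 4 (valence 4) → 0 H
  atom 7: C, bond orders sum to 1 (valence 4) → 3 H
  atom 8: O, bond orders sum to 2 (valence 2) → 0 H
  atom 9: C, bond orders sum to 1 (valence 4) → 3 H
  atom 10: C, bond orders sum to 2 (valence 4) → 2 H
  atom 11: C, bond orders sum to 3 (valence 4) → 1 H
  atom 12: N, bond orders sum to 1 (valence 3) → 2 H
  atom 13: C, bond orders sum to 3 (valence 4) → 1 H
  atom 14: C, bond orders sum to 3 (valence 4) → 1 H
  atom 15: C, bond orders sum to 4 (valence 4) → 0 H
  atom 16: N, bond orders sum to 3 (valence 3) → 0 H
Total hydrogens: 18.

18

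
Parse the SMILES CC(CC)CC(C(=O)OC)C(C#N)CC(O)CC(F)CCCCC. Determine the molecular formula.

Walk through each heavy atom and fill implicit hydrogens from standard valence (C 4, N 3, O 2, S 2, halogen 1):
  atom 1: C, bond orders sum to 1 (valence 4) → 3 H
  atom 2: C, bond orders sum to 3 (valence 4) → 1 H
  atom 3: C, bond orders sum to 2 (valence 4) → 2 H
  atom 4: C, bond orders sum to 1 (valence 4) → 3 H
  atom 5: C, bond orders sum to 2 (valence 4) → 2 H
  atom 6: C, bond orders sum to 3 (valence 4) → 1 H
  atom 7: C, bond orders sum to 4 (valence 4) → 0 H
  atom 8: O, bond orders sum to 2 (valence 2) → 0 H
  atom 9: O, bond orders sum to 2 (valence 2) → 0 H
  atom 10: C, bond orders sum to 1 (valence 4) → 3 H
  atom 11: C, bond orders sum to 3 (valence 4) → 1 H
  atom 12: C, bond orders sum to 4 (valence 4) → 0 H
  atom 13: N, bond orders sum to 3 (valence 3) → 0 H
  atom 14: C, bond orders sum to 2 (valence 4) → 2 H
  atom 15: C, bond orders sum to 3 (valence 4) → 1 H
  atom 16: O, bond orders sum to 1 (valence 2) → 1 H
  atom 17: C, bond orders sum to 2 (valence 4) → 2 H
  atom 18: C, bond orders sum to 3 (valence 4) → 1 H
  atom 19: F (halogen, monovalent) → 0 H
  atom 20: C, bond orders sum to 2 (valence 4) → 2 H
  atom 21: C, bond orders sum to 2 (valence 4) → 2 H
  atom 22: C, bond orders sum to 2 (valence 4) → 2 H
  atom 23: C, bond orders sum to 2 (valence 4) → 2 H
  atom 24: C, bond orders sum to 1 (valence 4) → 3 H
Totals → C:19, H:34, F:1, N:1, O:3.

C19H34FNO3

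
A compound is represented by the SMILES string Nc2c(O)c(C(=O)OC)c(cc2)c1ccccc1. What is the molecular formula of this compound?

Walk through each heavy atom and fill implicit hydrogens from standard valence (C 4, N 3, O 2, S 2, halogen 1); for lowercase aromatic atoms, an aromatic c carries 1 H when it has two neighbours and 0 H with three, and aromatic n carries 0 H:
  atom 1: N, bond orders sum to 1 (valence 3) → 2 H
  atom 2: aromatic c, 3 neighbours → 0 H
  atom 3: aromatic c, 3 neighbours → 0 H
  atom 4: O, bond orders sum to 1 (valence 2) → 1 H
  atom 5: aromatic c, 3 neighbours → 0 H
  atom 6: C, bond orders sum to 4 (valence 4) → 0 H
  atom 7: O, bond orders sum to 2 (valence 2) → 0 H
  atom 8: O, bond orders sum to 2 (valence 2) → 0 H
  atom 9: C, bond orders sum to 1 (valence 4) → 3 H
  atom 10: aromatic c, 3 neighbours → 0 H
  atom 11: aromatic c, 2 neighbours → 1 H
  atom 12: aromatic c, 2 neighbours → 1 H
  atom 13: aromatic c, 3 neighbours → 0 H
  atom 14: aromatic c, 2 neighbours → 1 H
  atom 15: aromatic c, 2 neighbours → 1 H
  atom 16: aromatic c, 2 neighbours → 1 H
  atom 17: aromatic c, 2 neighbours → 1 H
  atom 18: aromatic c, 2 neighbours → 1 H
Totals → C:14, H:13, N:1, O:3.

C14H13NO3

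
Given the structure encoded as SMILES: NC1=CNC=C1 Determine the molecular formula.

C4H6N2

Walk through each heavy atom and fill implicit hydrogens from standard valence (C 4, N 3, O 2, S 2, halogen 1):
  atom 1: N, bond orders sum to 1 (valence 3) → 2 H
  atom 2: C, bond orders sum to 4 (valence 4) → 0 H
  atom 3: C, bond orders sum to 3 (valence 4) → 1 H
  atom 4: N, bond orders sum to 2 (valence 3) → 1 H
  atom 5: C, bond orders sum to 3 (valence 4) → 1 H
  atom 6: C, bond orders sum to 3 (valence 4) → 1 H
Totals → C:4, H:6, N:2.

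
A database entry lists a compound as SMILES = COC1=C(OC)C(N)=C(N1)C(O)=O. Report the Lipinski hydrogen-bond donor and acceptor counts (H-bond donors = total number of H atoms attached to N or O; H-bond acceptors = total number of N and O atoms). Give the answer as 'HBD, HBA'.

Donors: find every N or O and count the H atoms it carries.
  atom 2 (O): bond orders sum to 2 → 0 H
  atom 5 (O): bond orders sum to 2 → 0 H
  atom 8 (N): bond orders sum to 1 → 2 H
  atom 10 (N): bond orders sum to 2 → 1 H
  atom 12 (O): bond orders sum to 1 → 1 H
  atom 13 (O): bond orders sum to 2 → 0 H
Lipinski HBD = 4.
Acceptors: N atoms = 2, O atoms = 4 → HBA = 6.

4, 6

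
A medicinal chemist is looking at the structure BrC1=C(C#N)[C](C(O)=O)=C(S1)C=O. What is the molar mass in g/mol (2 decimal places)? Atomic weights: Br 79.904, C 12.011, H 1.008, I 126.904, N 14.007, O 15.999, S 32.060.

First, the molecular formula is C7H2BrNO3S (counting implicit H from valence).
  Br: 1 × 79.904 = 79.904
  C: 7 × 12.011 = 84.077
  H: 2 × 1.008 = 2.016
  N: 1 × 14.007 = 14.007
  O: 3 × 15.999 = 47.997
  S: 1 × 32.060 = 32.060
Sum: 1×79.904 + 7×12.011 + 2×1.008 + 1×14.007 + 3×15.999 + 1×32.060 = 260.061 → 260.06 g/mol.

260.06 g/mol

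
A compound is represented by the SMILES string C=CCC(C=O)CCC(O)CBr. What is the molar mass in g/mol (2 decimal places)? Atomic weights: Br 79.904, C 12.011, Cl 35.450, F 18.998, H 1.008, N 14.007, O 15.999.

First, the molecular formula is C9H15BrO2 (counting implicit H from valence).
  Br: 1 × 79.904 = 79.904
  C: 9 × 12.011 = 108.099
  H: 15 × 1.008 = 15.120
  O: 2 × 15.999 = 31.998
Sum: 1×79.904 + 9×12.011 + 15×1.008 + 2×15.999 = 235.121 → 235.12 g/mol.

235.12 g/mol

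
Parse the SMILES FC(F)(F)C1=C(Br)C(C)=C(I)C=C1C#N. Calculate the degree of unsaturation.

6

Degree of unsaturation = (number of rings) + (number of π bonds).
Ring closures in the SMILES: 1.
π bonds: 3 double bonds (each 1 DoU), 1 triple bond (each 2 DoU) → 5 DoU from unsaturation.
Total DoU = 1 + 5 = 6.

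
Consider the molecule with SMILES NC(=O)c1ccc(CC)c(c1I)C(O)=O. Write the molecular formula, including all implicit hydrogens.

C10H10INO3

Walk through each heavy atom and fill implicit hydrogens from standard valence (C 4, N 3, O 2, S 2, halogen 1); for lowercase aromatic atoms, an aromatic c carries 1 H when it has two neighbours and 0 H with three, and aromatic n carries 0 H:
  atom 1: N, bond orders sum to 1 (valence 3) → 2 H
  atom 2: C, bond orders sum to 4 (valence 4) → 0 H
  atom 3: O, bond orders sum to 2 (valence 2) → 0 H
  atom 4: aromatic c, 3 neighbours → 0 H
  atom 5: aromatic c, 2 neighbours → 1 H
  atom 6: aromatic c, 2 neighbours → 1 H
  atom 7: aromatic c, 3 neighbours → 0 H
  atom 8: C, bond orders sum to 2 (valence 4) → 2 H
  atom 9: C, bond orders sum to 1 (valence 4) → 3 H
  atom 10: aromatic c, 3 neighbours → 0 H
  atom 11: aromatic c, 3 neighbours → 0 H
  atom 12: I (halogen, monovalent) → 0 H
  atom 13: C, bond orders sum to 4 (valence 4) → 0 H
  atom 14: O, bond orders sum to 1 (valence 2) → 1 H
  atom 15: O, bond orders sum to 2 (valence 2) → 0 H
Totals → C:10, H:10, I:1, N:1, O:3.
In Hill order: C10H10INO3.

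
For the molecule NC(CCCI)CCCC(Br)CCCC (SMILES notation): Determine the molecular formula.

Walk through each heavy atom and fill implicit hydrogens from standard valence (C 4, N 3, O 2, S 2, halogen 1):
  atom 1: N, bond orders sum to 1 (valence 3) → 2 H
  atom 2: C, bond orders sum to 3 (valence 4) → 1 H
  atom 3: C, bond orders sum to 2 (valence 4) → 2 H
  atom 4: C, bond orders sum to 2 (valence 4) → 2 H
  atom 5: C, bond orders sum to 2 (valence 4) → 2 H
  atom 6: I (halogen, monovalent) → 0 H
  atom 7: C, bond orders sum to 2 (valence 4) → 2 H
  atom 8: C, bond orders sum to 2 (valence 4) → 2 H
  atom 9: C, bond orders sum to 2 (valence 4) → 2 H
  atom 10: C, bond orders sum to 3 (valence 4) → 1 H
  atom 11: Br (halogen, monovalent) → 0 H
  atom 12: C, bond orders sum to 2 (valence 4) → 2 H
  atom 13: C, bond orders sum to 2 (valence 4) → 2 H
  atom 14: C, bond orders sum to 2 (valence 4) → 2 H
  atom 15: C, bond orders sum to 1 (valence 4) → 3 H
Totals → C:12, H:25, Br:1, I:1, N:1.

C12H25BrIN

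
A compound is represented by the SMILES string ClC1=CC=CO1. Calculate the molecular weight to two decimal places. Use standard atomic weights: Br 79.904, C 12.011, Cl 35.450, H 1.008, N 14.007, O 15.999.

102.52 g/mol

First, the molecular formula is C4H3ClO (counting implicit H from valence).
  C: 4 × 12.011 = 48.044
  Cl: 1 × 35.450 = 35.450
  H: 3 × 1.008 = 3.024
  O: 1 × 15.999 = 15.999
Sum: 4×12.011 + 1×35.450 + 3×1.008 + 1×15.999 = 102.517 → 102.52 g/mol.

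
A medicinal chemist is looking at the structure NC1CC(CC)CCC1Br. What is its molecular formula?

Walk through each heavy atom and fill implicit hydrogens from standard valence (C 4, N 3, O 2, S 2, halogen 1):
  atom 1: N, bond orders sum to 1 (valence 3) → 2 H
  atom 2: C, bond orders sum to 3 (valence 4) → 1 H
  atom 3: C, bond orders sum to 2 (valence 4) → 2 H
  atom 4: C, bond orders sum to 3 (valence 4) → 1 H
  atom 5: C, bond orders sum to 2 (valence 4) → 2 H
  atom 6: C, bond orders sum to 1 (valence 4) → 3 H
  atom 7: C, bond orders sum to 2 (valence 4) → 2 H
  atom 8: C, bond orders sum to 2 (valence 4) → 2 H
  atom 9: C, bond orders sum to 3 (valence 4) → 1 H
  atom 10: Br (halogen, monovalent) → 0 H
Totals → C:8, H:16, Br:1, N:1.

C8H16BrN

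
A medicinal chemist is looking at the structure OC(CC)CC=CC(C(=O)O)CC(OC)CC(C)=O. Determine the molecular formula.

C14H24O5

Walk through each heavy atom and fill implicit hydrogens from standard valence (C 4, N 3, O 2, S 2, halogen 1):
  atom 1: O, bond orders sum to 1 (valence 2) → 1 H
  atom 2: C, bond orders sum to 3 (valence 4) → 1 H
  atom 3: C, bond orders sum to 2 (valence 4) → 2 H
  atom 4: C, bond orders sum to 1 (valence 4) → 3 H
  atom 5: C, bond orders sum to 2 (valence 4) → 2 H
  atom 6: C, bond orders sum to 3 (valence 4) → 1 H
  atom 7: C, bond orders sum to 3 (valence 4) → 1 H
  atom 8: C, bond orders sum to 3 (valence 4) → 1 H
  atom 9: C, bond orders sum to 4 (valence 4) → 0 H
  atom 10: O, bond orders sum to 2 (valence 2) → 0 H
  atom 11: O, bond orders sum to 1 (valence 2) → 1 H
  atom 12: C, bond orders sum to 2 (valence 4) → 2 H
  atom 13: C, bond orders sum to 3 (valence 4) → 1 H
  atom 14: O, bond orders sum to 2 (valence 2) → 0 H
  atom 15: C, bond orders sum to 1 (valence 4) → 3 H
  atom 16: C, bond orders sum to 2 (valence 4) → 2 H
  atom 17: C, bond orders sum to 4 (valence 4) → 0 H
  atom 18: C, bond orders sum to 1 (valence 4) → 3 H
  atom 19: O, bond orders sum to 2 (valence 2) → 0 H
Totals → C:14, H:24, O:5.
In Hill order: C14H24O5.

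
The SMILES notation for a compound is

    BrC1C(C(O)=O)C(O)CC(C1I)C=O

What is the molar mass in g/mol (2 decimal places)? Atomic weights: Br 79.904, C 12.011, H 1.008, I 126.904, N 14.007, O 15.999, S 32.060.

376.97 g/mol

First, the molecular formula is C8H10BrIO4 (counting implicit H from valence).
  Br: 1 × 79.904 = 79.904
  C: 8 × 12.011 = 96.088
  H: 10 × 1.008 = 10.080
  I: 1 × 126.904 = 126.904
  O: 4 × 15.999 = 63.996
Sum: 1×79.904 + 8×12.011 + 10×1.008 + 1×126.904 + 4×15.999 = 376.972 → 376.97 g/mol.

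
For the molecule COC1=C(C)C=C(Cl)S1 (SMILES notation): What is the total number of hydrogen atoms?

Walk through each heavy atom and fill implicit hydrogens from standard valence (C 4, N 3, O 2, S 2, halogen 1):
  atom 1: C, bond orders sum to 1 (valence 4) → 3 H
  atom 2: O, bond orders sum to 2 (valence 2) → 0 H
  atom 3: C, bond orders sum to 4 (valence 4) → 0 H
  atom 4: C, bond orders sum to 4 (valence 4) → 0 H
  atom 5: C, bond orders sum to 1 (valence 4) → 3 H
  atom 6: C, bond orders sum to 3 (valence 4) → 1 H
  atom 7: C, bond orders sum to 4 (valence 4) → 0 H
  atom 8: Cl (halogen, monovalent) → 0 H
  atom 9: S, bond orders sum to 2 (valence 2) → 0 H
Total hydrogens: 7.

7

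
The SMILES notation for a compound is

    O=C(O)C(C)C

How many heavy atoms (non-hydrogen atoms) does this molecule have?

6

Every atom symbol written in the SMILES (organic subset) is one heavy atom; implicit H are not written.
Heavy atoms by element → C:4, O:2.
Total: 6.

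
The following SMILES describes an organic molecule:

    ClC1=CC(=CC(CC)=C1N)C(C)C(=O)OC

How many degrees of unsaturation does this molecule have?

Degree of unsaturation = (number of rings) + (number of π bonds).
Ring closures in the SMILES: 1.
π bonds: 4 double bonds (each 1 DoU) → 4 DoU from unsaturation.
Total DoU = 1 + 4 = 5.

5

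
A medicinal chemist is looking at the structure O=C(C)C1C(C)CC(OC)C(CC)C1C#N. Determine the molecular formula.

C13H21NO2

Walk through each heavy atom and fill implicit hydrogens from standard valence (C 4, N 3, O 2, S 2, halogen 1):
  atom 1: O, bond orders sum to 2 (valence 2) → 0 H
  atom 2: C, bond orders sum to 4 (valence 4) → 0 H
  atom 3: C, bond orders sum to 1 (valence 4) → 3 H
  atom 4: C, bond orders sum to 3 (valence 4) → 1 H
  atom 5: C, bond orders sum to 3 (valence 4) → 1 H
  atom 6: C, bond orders sum to 1 (valence 4) → 3 H
  atom 7: C, bond orders sum to 2 (valence 4) → 2 H
  atom 8: C, bond orders sum to 3 (valence 4) → 1 H
  atom 9: O, bond orders sum to 2 (valence 2) → 0 H
  atom 10: C, bond orders sum to 1 (valence 4) → 3 H
  atom 11: C, bond orders sum to 3 (valence 4) → 1 H
  atom 12: C, bond orders sum to 2 (valence 4) → 2 H
  atom 13: C, bond orders sum to 1 (valence 4) → 3 H
  atom 14: C, bond orders sum to 3 (valence 4) → 1 H
  atom 15: C, bond orders sum to 4 (valence 4) → 0 H
  atom 16: N, bond orders sum to 3 (valence 3) → 0 H
Totals → C:13, H:21, N:1, O:2.
In Hill order: C13H21NO2.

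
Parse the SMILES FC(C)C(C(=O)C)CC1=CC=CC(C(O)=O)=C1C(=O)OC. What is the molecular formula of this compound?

Walk through each heavy atom and fill implicit hydrogens from standard valence (C 4, N 3, O 2, S 2, halogen 1):
  atom 1: F (halogen, monovalent) → 0 H
  atom 2: C, bond orders sum to 3 (valence 4) → 1 H
  atom 3: C, bond orders sum to 1 (valence 4) → 3 H
  atom 4: C, bond orders sum to 3 (valence 4) → 1 H
  atom 5: C, bond orders sum to 4 (valence 4) → 0 H
  atom 6: O, bond orders sum to 2 (valence 2) → 0 H
  atom 7: C, bond orders sum to 1 (valence 4) → 3 H
  atom 8: C, bond orders sum to 2 (valence 4) → 2 H
  atom 9: C, bond orders sum to 4 (valence 4) → 0 H
  atom 10: C, bond orders sum to 3 (valence 4) → 1 H
  atom 11: C, bond orders sum to 3 (valence 4) → 1 H
  atom 12: C, bond orders sum to 3 (valence 4) → 1 H
  atom 13: C, bond orders sum to 4 (valence 4) → 0 H
  atom 14: C, bond orders sum to 4 (valence 4) → 0 H
  atom 15: O, bond orders sum to 1 (valence 2) → 1 H
  atom 16: O, bond orders sum to 2 (valence 2) → 0 H
  atom 17: C, bond orders sum to 4 (valence 4) → 0 H
  atom 18: C, bond orders sum to 4 (valence 4) → 0 H
  atom 19: O, bond orders sum to 2 (valence 2) → 0 H
  atom 20: O, bond orders sum to 2 (valence 2) → 0 H
  atom 21: C, bond orders sum to 1 (valence 4) → 3 H
Totals → C:15, H:17, F:1, O:5.
In Hill order: C15H17FO5.

C15H17FO5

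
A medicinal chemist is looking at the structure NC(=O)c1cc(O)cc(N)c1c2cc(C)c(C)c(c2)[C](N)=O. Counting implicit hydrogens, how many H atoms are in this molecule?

Walk through each heavy atom and fill implicit hydrogens from standard valence (C 4, N 3, O 2, S 2, halogen 1); for lowercase aromatic atoms, an aromatic c carries 1 H when it has two neighbours and 0 H with three, and aromatic n carries 0 H:
  atom 1: N, bond orders sum to 1 (valence 3) → 2 H
  atom 2: C, bond orders sum to 4 (valence 4) → 0 H
  atom 3: O, bond orders sum to 2 (valence 2) → 0 H
  atom 4: aromatic c, 3 neighbours → 0 H
  atom 5: aromatic c, 2 neighbours → 1 H
  atom 6: aromatic c, 3 neighbours → 0 H
  atom 7: O, bond orders sum to 1 (valence 2) → 1 H
  atom 8: aromatic c, 2 neighbours → 1 H
  atom 9: aromatic c, 3 neighbours → 0 H
  atom 10: N, bond orders sum to 1 (valence 3) → 2 H
  atom 11: aromatic c, 3 neighbours → 0 H
  atom 12: aromatic c, 3 neighbours → 0 H
  atom 13: aromatic c, 2 neighbours → 1 H
  atom 14: aromatic c, 3 neighbours → 0 H
  atom 15: C, bond orders sum to 1 (valence 4) → 3 H
  atom 16: aromatic c, 3 neighbours → 0 H
  atom 17: C, bond orders sum to 1 (valence 4) → 3 H
  atom 18: aromatic c, 3 neighbours → 0 H
  atom 19: aromatic c, 2 neighbours → 1 H
  atom 20: C with explicit H count 0
  atom 21: N, bond orders sum to 1 (valence 3) → 2 H
  atom 22: O, bond orders sum to 2 (valence 2) → 0 H
Total hydrogens: 17.

17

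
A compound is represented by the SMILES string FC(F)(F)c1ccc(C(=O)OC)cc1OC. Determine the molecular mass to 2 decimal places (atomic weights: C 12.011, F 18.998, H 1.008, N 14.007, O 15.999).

First, the molecular formula is C10H9F3O3 (counting implicit H from valence).
  C: 10 × 12.011 = 120.110
  F: 3 × 18.998 = 56.994
  H: 9 × 1.008 = 9.072
  O: 3 × 15.999 = 47.997
Sum: 10×12.011 + 3×18.998 + 9×1.008 + 3×15.999 = 234.173 → 234.17 g/mol.

234.17 g/mol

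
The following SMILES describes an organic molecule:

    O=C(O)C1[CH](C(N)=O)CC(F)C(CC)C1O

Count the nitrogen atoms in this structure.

1

Scan the SMILES for N atoms (remember two-letter symbols like Cl and Br are single atoms).
Nitrogen count: 1.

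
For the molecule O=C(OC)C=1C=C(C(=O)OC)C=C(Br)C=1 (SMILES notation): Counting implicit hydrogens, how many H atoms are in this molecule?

Walk through each heavy atom and fill implicit hydrogens from standard valence (C 4, N 3, O 2, S 2, halogen 1):
  atom 1: O, bond orders sum to 2 (valence 2) → 0 H
  atom 2: C, bond orders sum to 4 (valence 4) → 0 H
  atom 3: O, bond orders sum to 2 (valence 2) → 0 H
  atom 4: C, bond orders sum to 1 (valence 4) → 3 H
  atom 5: C, bond orders sum to 4 (valence 4) → 0 H
  atom 6: C, bond orders sum to 3 (valence 4) → 1 H
  atom 7: C, bond orders sum to 4 (valence 4) → 0 H
  atom 8: C, bond orders sum to 4 (valence 4) → 0 H
  atom 9: O, bond orders sum to 2 (valence 2) → 0 H
  atom 10: O, bond orders sum to 2 (valence 2) → 0 H
  atom 11: C, bond orders sum to 1 (valence 4) → 3 H
  atom 12: C, bond orders sum to 3 (valence 4) → 1 H
  atom 13: C, bond orders sum to 4 (valence 4) → 0 H
  atom 14: Br (halogen, monovalent) → 0 H
  atom 15: C, bond orders sum to 3 (valence 4) → 1 H
Total hydrogens: 9.

9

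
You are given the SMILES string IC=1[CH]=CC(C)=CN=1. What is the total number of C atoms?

6

Count every carbon token in the SMILES (each C, including those in ring-closure positions and inside branches).
Carbon count: 6.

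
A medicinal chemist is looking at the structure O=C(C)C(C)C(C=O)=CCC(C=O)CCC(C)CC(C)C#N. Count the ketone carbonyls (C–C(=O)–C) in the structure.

1

The ketone motif appears at heavy-atom position 2 in the SMILES.
Other groups present: 2 aldehyde, 1 alkene, 1 nitrile.
Ketone count: 1.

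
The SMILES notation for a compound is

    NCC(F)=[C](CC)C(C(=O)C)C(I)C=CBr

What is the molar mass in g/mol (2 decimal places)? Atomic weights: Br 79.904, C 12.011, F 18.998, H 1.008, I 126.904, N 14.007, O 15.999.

404.06 g/mol

First, the molecular formula is C11H16BrFINO (counting implicit H from valence).
  Br: 1 × 79.904 = 79.904
  C: 11 × 12.011 = 132.121
  F: 1 × 18.998 = 18.998
  H: 16 × 1.008 = 16.128
  I: 1 × 126.904 = 126.904
  N: 1 × 14.007 = 14.007
  O: 1 × 15.999 = 15.999
Sum: 1×79.904 + 11×12.011 + 1×18.998 + 16×1.008 + 1×126.904 + 1×14.007 + 1×15.999 = 404.061 → 404.06 g/mol.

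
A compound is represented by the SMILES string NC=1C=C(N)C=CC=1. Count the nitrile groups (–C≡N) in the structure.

Scan the SMILES for the nitrile motif — none present.
Groups that are present: 2 primary amine.

0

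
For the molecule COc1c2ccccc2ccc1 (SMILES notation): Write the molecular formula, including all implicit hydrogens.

Walk through each heavy atom and fill implicit hydrogens from standard valence (C 4, N 3, O 2, S 2, halogen 1); for lowercase aromatic atoms, an aromatic c carries 1 H when it has two neighbours and 0 H with three, and aromatic n carries 0 H:
  atom 1: C, bond orders sum to 1 (valence 4) → 3 H
  atom 2: O, bond orders sum to 2 (valence 2) → 0 H
  atom 3: aromatic c, 3 neighbours → 0 H
  atom 4: aromatic c, 3 neighbours → 0 H
  atom 5: aromatic c, 2 neighbours → 1 H
  atom 6: aromatic c, 2 neighbours → 1 H
  atom 7: aromatic c, 2 neighbours → 1 H
  atom 8: aromatic c, 2 neighbours → 1 H
  atom 9: aromatic c, 3 neighbours → 0 H
  atom 10: aromatic c, 2 neighbours → 1 H
  atom 11: aromatic c, 2 neighbours → 1 H
  atom 12: aromatic c, 2 neighbours → 1 H
Totals → C:11, H:10, O:1.
In Hill order: C11H10O.

C11H10O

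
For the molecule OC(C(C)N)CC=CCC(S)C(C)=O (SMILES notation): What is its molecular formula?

C10H19NO2S

Walk through each heavy atom and fill implicit hydrogens from standard valence (C 4, N 3, O 2, S 2, halogen 1):
  atom 1: O, bond orders sum to 1 (valence 2) → 1 H
  atom 2: C, bond orders sum to 3 (valence 4) → 1 H
  atom 3: C, bond orders sum to 3 (valence 4) → 1 H
  atom 4: C, bond orders sum to 1 (valence 4) → 3 H
  atom 5: N, bond orders sum to 1 (valence 3) → 2 H
  atom 6: C, bond orders sum to 2 (valence 4) → 2 H
  atom 7: C, bond orders sum to 3 (valence 4) → 1 H
  atom 8: C, bond orders sum to 3 (valence 4) → 1 H
  atom 9: C, bond orders sum to 2 (valence 4) → 2 H
  atom 10: C, bond orders sum to 3 (valence 4) → 1 H
  atom 11: S, bond orders sum to 1 (valence 2) → 1 H
  atom 12: C, bond orders sum to 4 (valence 4) → 0 H
  atom 13: C, bond orders sum to 1 (valence 4) → 3 H
  atom 14: O, bond orders sum to 2 (valence 2) → 0 H
Totals → C:10, H:19, N:1, O:2, S:1.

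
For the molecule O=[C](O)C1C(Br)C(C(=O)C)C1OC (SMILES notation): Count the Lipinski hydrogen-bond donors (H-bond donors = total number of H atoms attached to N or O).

1

Donors: find every N or O and count the H atoms it carries.
  atom 1 (O): bond orders sum to 2 → 0 H
  atom 3 (O): bond orders sum to 1 → 1 H
  atom 9 (O): bond orders sum to 2 → 0 H
  atom 12 (O): bond orders sum to 2 → 0 H
Lipinski HBD = 1.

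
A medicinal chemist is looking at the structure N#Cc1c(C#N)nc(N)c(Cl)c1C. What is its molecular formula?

Walk through each heavy atom and fill implicit hydrogens from standard valence (C 4, N 3, O 2, S 2, halogen 1); for lowercase aromatic atoms, an aromatic c carries 1 H when it has two neighbours and 0 H with three, and aromatic n carries 0 H:
  atom 1: N, bond orders sum to 3 (valence 3) → 0 H
  atom 2: C, bond orders sum to 4 (valence 4) → 0 H
  atom 3: aromatic c, 3 neighbours → 0 H
  atom 4: aromatic c, 3 neighbours → 0 H
  atom 5: C, bond orders sum to 4 (valence 4) → 0 H
  atom 6: N, bond orders sum to 3 (valence 3) → 0 H
  atom 7: aromatic n, 2 neighbours → 0 H
  atom 8: aromatic c, 3 neighbours → 0 H
  atom 9: N, bond orders sum to 1 (valence 3) → 2 H
  atom 10: aromatic c, 3 neighbours → 0 H
  atom 11: Cl (halogen, monovalent) → 0 H
  atom 12: aromatic c, 3 neighbours → 0 H
  atom 13: C, bond orders sum to 1 (valence 4) → 3 H
Totals → C:8, H:5, Cl:1, N:4.
In Hill order: C8H5ClN4.

C8H5ClN4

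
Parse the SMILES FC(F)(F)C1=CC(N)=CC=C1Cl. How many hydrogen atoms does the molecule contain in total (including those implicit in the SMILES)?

Walk through each heavy atom and fill implicit hydrogens from standard valence (C 4, N 3, O 2, S 2, halogen 1):
  atom 1: F (halogen, monovalent) → 0 H
  atom 2: C, bond orders sum to 4 (valence 4) → 0 H
  atom 3: F (halogen, monovalent) → 0 H
  atom 4: F (halogen, monovalent) → 0 H
  atom 5: C, bond orders sum to 4 (valence 4) → 0 H
  atom 6: C, bond orders sum to 3 (valence 4) → 1 H
  atom 7: C, bond orders sum to 4 (valence 4) → 0 H
  atom 8: N, bond orders sum to 1 (valence 3) → 2 H
  atom 9: C, bond orders sum to 3 (valence 4) → 1 H
  atom 10: C, bond orders sum to 3 (valence 4) → 1 H
  atom 11: C, bond orders sum to 4 (valence 4) → 0 H
  atom 12: Cl (halogen, monovalent) → 0 H
Total hydrogens: 5.

5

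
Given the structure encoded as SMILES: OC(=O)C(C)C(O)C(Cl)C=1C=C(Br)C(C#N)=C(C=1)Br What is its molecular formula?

C12H10Br2ClNO3

Walk through each heavy atom and fill implicit hydrogens from standard valence (C 4, N 3, O 2, S 2, halogen 1):
  atom 1: O, bond orders sum to 1 (valence 2) → 1 H
  atom 2: C, bond orders sum to 4 (valence 4) → 0 H
  atom 3: O, bond orders sum to 2 (valence 2) → 0 H
  atom 4: C, bond orders sum to 3 (valence 4) → 1 H
  atom 5: C, bond orders sum to 1 (valence 4) → 3 H
  atom 6: C, bond orders sum to 3 (valence 4) → 1 H
  atom 7: O, bond orders sum to 1 (valence 2) → 1 H
  atom 8: C, bond orders sum to 3 (valence 4) → 1 H
  atom 9: Cl (halogen, monovalent) → 0 H
  atom 10: C, bond orders sum to 4 (valence 4) → 0 H
  atom 11: C, bond orders sum to 3 (valence 4) → 1 H
  atom 12: C, bond orders sum to 4 (valence 4) → 0 H
  atom 13: Br (halogen, monovalent) → 0 H
  atom 14: C, bond orders sum to 4 (valence 4) → 0 H
  atom 15: C, bond orders sum to 4 (valence 4) → 0 H
  atom 16: N, bond orders sum to 3 (valence 3) → 0 H
  atom 17: C, bond orders sum to 4 (valence 4) → 0 H
  atom 18: C, bond orders sum to 3 (valence 4) → 1 H
  atom 19: Br (halogen, monovalent) → 0 H
Totals → C:12, H:10, Br:2, Cl:1, N:1, O:3.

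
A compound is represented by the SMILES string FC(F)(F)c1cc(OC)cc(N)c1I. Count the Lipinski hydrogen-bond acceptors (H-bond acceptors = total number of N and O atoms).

2

N atoms: 1; O atoms: 1.
Lipinski HBA = 1 + 1 = 2.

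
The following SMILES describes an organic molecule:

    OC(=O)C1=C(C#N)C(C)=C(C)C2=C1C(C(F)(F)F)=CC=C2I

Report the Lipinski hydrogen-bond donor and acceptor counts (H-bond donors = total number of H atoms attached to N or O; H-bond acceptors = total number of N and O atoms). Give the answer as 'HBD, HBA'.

1, 3

Donors: find every N or O and count the H atoms it carries.
  atom 1 (O): bond orders sum to 1 → 1 H
  atom 3 (O): bond orders sum to 2 → 0 H
  atom 7 (N): bond orders sum to 3 → 0 H
Lipinski HBD = 1.
Acceptors: N atoms = 1, O atoms = 2 → HBA = 3.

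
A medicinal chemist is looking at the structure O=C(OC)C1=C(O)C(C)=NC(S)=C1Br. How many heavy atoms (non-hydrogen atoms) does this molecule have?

14

Every atom symbol written in the SMILES (organic subset) is one heavy atom; implicit H are not written.
Heavy atoms by element → Br:1, C:8, N:1, O:3, S:1.
Total: 14.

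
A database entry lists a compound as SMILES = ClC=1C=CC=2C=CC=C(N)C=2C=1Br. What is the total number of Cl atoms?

1

Scan the SMILES for Cl atoms (remember two-letter symbols like Cl and Br are single atoms).
Chlorine count: 1.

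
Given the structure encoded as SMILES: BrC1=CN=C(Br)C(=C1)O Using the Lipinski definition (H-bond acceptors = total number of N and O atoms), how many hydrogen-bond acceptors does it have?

2

N atoms: 1; O atoms: 1.
Lipinski HBA = 1 + 1 = 2.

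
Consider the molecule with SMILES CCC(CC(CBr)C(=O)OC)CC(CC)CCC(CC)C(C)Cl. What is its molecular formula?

C19H36BrClO2

Walk through each heavy atom and fill implicit hydrogens from standard valence (C 4, N 3, O 2, S 2, halogen 1):
  atom 1: C, bond orders sum to 1 (valence 4) → 3 H
  atom 2: C, bond orders sum to 2 (valence 4) → 2 H
  atom 3: C, bond orders sum to 3 (valence 4) → 1 H
  atom 4: C, bond orders sum to 2 (valence 4) → 2 H
  atom 5: C, bond orders sum to 3 (valence 4) → 1 H
  atom 6: C, bond orders sum to 2 (valence 4) → 2 H
  atom 7: Br (halogen, monovalent) → 0 H
  atom 8: C, bond orders sum to 4 (valence 4) → 0 H
  atom 9: O, bond orders sum to 2 (valence 2) → 0 H
  atom 10: O, bond orders sum to 2 (valence 2) → 0 H
  atom 11: C, bond orders sum to 1 (valence 4) → 3 H
  atom 12: C, bond orders sum to 2 (valence 4) → 2 H
  atom 13: C, bond orders sum to 3 (valence 4) → 1 H
  atom 14: C, bond orders sum to 2 (valence 4) → 2 H
  atom 15: C, bond orders sum to 1 (valence 4) → 3 H
  atom 16: C, bond orders sum to 2 (valence 4) → 2 H
  atom 17: C, bond orders sum to 2 (valence 4) → 2 H
  atom 18: C, bond orders sum to 3 (valence 4) → 1 H
  atom 19: C, bond orders sum to 2 (valence 4) → 2 H
  atom 20: C, bond orders sum to 1 (valence 4) → 3 H
  atom 21: C, bond orders sum to 3 (valence 4) → 1 H
  atom 22: C, bond orders sum to 1 (valence 4) → 3 H
  atom 23: Cl (halogen, monovalent) → 0 H
Totals → C:19, H:36, Br:1, Cl:1, O:2.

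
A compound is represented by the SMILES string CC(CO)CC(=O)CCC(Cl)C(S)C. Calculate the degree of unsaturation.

Molecular formula: C10H19ClO2S.
DoU = (2C + 2 + N − H − X) / 2, where X is the halogen count and O/S are ignored.
    = (2·10 + 2 + 0 − 19 − 1) / 2 = 2 / 2 = 1.

1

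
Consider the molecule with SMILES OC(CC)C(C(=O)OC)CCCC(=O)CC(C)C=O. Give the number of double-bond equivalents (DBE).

3

Molecular formula: C14H24O5.
DoU = (2C + 2 + N − H − X) / 2, where X is the halogen count and O/S are ignored.
    = (2·14 + 2 + 0 − 24 − 0) / 2 = 6 / 2 = 3.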